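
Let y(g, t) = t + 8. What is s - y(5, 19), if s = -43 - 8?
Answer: -78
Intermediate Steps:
y(g, t) = 8 + t
s = -51
s - y(5, 19) = -51 - (8 + 19) = -51 - 1*27 = -51 - 27 = -78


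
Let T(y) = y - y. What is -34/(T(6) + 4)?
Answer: -17/2 ≈ -8.5000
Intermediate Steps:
T(y) = 0
-34/(T(6) + 4) = -34/(0 + 4) = -34/4 = -34*¼ = -17/2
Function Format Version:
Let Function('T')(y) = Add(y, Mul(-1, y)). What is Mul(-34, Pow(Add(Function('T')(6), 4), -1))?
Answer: Rational(-17, 2) ≈ -8.5000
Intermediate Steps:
Function('T')(y) = 0
Mul(-34, Pow(Add(Function('T')(6), 4), -1)) = Mul(-34, Pow(Add(0, 4), -1)) = Mul(-34, Pow(4, -1)) = Mul(-34, Rational(1, 4)) = Rational(-17, 2)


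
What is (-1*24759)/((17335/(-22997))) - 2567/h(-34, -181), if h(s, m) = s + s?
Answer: 2280148477/69340 ≈ 32884.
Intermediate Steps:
h(s, m) = 2*s
(-1*24759)/((17335/(-22997))) - 2567/h(-34, -181) = (-1*24759)/((17335/(-22997))) - 2567/(2*(-34)) = -24759/(17335*(-1/22997)) - 2567/(-68) = -24759/(-17335/22997) - 2567*(-1/68) = -24759*(-22997/17335) + 151/4 = 569382723/17335 + 151/4 = 2280148477/69340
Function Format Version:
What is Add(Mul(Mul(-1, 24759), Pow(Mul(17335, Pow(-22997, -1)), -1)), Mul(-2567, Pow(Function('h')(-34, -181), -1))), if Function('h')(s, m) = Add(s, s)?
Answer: Rational(2280148477, 69340) ≈ 32884.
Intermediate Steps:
Function('h')(s, m) = Mul(2, s)
Add(Mul(Mul(-1, 24759), Pow(Mul(17335, Pow(-22997, -1)), -1)), Mul(-2567, Pow(Function('h')(-34, -181), -1))) = Add(Mul(Mul(-1, 24759), Pow(Mul(17335, Pow(-22997, -1)), -1)), Mul(-2567, Pow(Mul(2, -34), -1))) = Add(Mul(-24759, Pow(Mul(17335, Rational(-1, 22997)), -1)), Mul(-2567, Pow(-68, -1))) = Add(Mul(-24759, Pow(Rational(-17335, 22997), -1)), Mul(-2567, Rational(-1, 68))) = Add(Mul(-24759, Rational(-22997, 17335)), Rational(151, 4)) = Add(Rational(569382723, 17335), Rational(151, 4)) = Rational(2280148477, 69340)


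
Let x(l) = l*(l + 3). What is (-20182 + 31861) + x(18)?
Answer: 12057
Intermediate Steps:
x(l) = l*(3 + l)
(-20182 + 31861) + x(18) = (-20182 + 31861) + 18*(3 + 18) = 11679 + 18*21 = 11679 + 378 = 12057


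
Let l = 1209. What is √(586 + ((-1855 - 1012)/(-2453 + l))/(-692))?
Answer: √27141141843983/215212 ≈ 24.207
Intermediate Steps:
√(586 + ((-1855 - 1012)/(-2453 + l))/(-692)) = √(586 + ((-1855 - 1012)/(-2453 + 1209))/(-692)) = √(586 - 2867/(-1244)*(-1/692)) = √(586 - 2867*(-1/1244)*(-1/692)) = √(586 + (2867/1244)*(-1/692)) = √(586 - 2867/860848) = √(504454061/860848) = √27141141843983/215212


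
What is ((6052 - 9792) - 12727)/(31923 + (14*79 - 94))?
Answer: -16467/32935 ≈ -0.49998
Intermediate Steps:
((6052 - 9792) - 12727)/(31923 + (14*79 - 94)) = (-3740 - 12727)/(31923 + (1106 - 94)) = -16467/(31923 + 1012) = -16467/32935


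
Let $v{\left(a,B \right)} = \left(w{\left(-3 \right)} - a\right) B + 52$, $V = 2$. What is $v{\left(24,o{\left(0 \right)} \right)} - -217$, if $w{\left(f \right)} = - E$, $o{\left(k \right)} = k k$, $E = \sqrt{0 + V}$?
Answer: $269$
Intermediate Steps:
$E = \sqrt{2}$ ($E = \sqrt{0 + 2} = \sqrt{2} \approx 1.4142$)
$o{\left(k \right)} = k^{2}$
$w{\left(f \right)} = - \sqrt{2}$
$v{\left(a,B \right)} = 52 + B \left(- a - \sqrt{2}\right)$ ($v{\left(a,B \right)} = \left(- \sqrt{2} - a\right) B + 52 = \left(- a - \sqrt{2}\right) B + 52 = B \left(- a - \sqrt{2}\right) + 52 = 52 + B \left(- a - \sqrt{2}\right)$)
$v{\left(24,o{\left(0 \right)} \right)} - -217 = \left(52 - 0^{2} \cdot 24 - 0^{2} \sqrt{2}\right) - -217 = \left(52 - 0 \cdot 24 - 0 \sqrt{2}\right) + 217 = \left(52 + 0 + 0\right) + 217 = 52 + 217 = 269$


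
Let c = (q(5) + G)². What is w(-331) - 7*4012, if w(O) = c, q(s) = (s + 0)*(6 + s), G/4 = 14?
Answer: -15763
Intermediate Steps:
G = 56 (G = 4*14 = 56)
q(s) = s*(6 + s)
c = 12321 (c = (5*(6 + 5) + 56)² = (5*11 + 56)² = (55 + 56)² = 111² = 12321)
w(O) = 12321
w(-331) - 7*4012 = 12321 - 7*4012 = 12321 - 28084 = -15763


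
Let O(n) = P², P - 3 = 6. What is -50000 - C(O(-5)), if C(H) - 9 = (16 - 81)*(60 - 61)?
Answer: -50074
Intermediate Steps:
P = 9 (P = 3 + 6 = 9)
O(n) = 81 (O(n) = 9² = 81)
C(H) = 74 (C(H) = 9 + (16 - 81)*(60 - 61) = 9 - 65*(-1) = 9 + 65 = 74)
-50000 - C(O(-5)) = -50000 - 1*74 = -50000 - 74 = -50074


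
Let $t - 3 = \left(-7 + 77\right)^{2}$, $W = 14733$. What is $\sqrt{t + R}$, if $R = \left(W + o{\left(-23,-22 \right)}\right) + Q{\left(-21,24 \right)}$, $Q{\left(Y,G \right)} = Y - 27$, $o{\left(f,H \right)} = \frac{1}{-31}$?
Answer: $\frac{\sqrt{18824037}}{31} \approx 139.96$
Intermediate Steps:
$t = 4903$ ($t = 3 + \left(-7 + 77\right)^{2} = 3 + 70^{2} = 3 + 4900 = 4903$)
$o{\left(f,H \right)} = - \frac{1}{31}$
$Q{\left(Y,G \right)} = -27 + Y$
$R = \frac{455234}{31}$ ($R = \left(14733 - \frac{1}{31}\right) - 48 = \frac{456722}{31} - 48 = \frac{455234}{31} \approx 14685.0$)
$\sqrt{t + R} = \sqrt{4903 + \frac{455234}{31}} = \sqrt{\frac{607227}{31}} = \frac{\sqrt{18824037}}{31}$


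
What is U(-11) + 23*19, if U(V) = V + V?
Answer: 415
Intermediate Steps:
U(V) = 2*V
U(-11) + 23*19 = 2*(-11) + 23*19 = -22 + 437 = 415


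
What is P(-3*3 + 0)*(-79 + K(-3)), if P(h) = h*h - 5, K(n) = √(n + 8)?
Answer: -6004 + 76*√5 ≈ -5834.1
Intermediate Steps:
K(n) = √(8 + n)
P(h) = -5 + h² (P(h) = h² - 5 = -5 + h²)
P(-3*3 + 0)*(-79 + K(-3)) = (-5 + (-3*3 + 0)²)*(-79 + √(8 - 3)) = (-5 + (-9 + 0)²)*(-79 + √5) = (-5 + (-9)²)*(-79 + √5) = (-5 + 81)*(-79 + √5) = 76*(-79 + √5) = -6004 + 76*√5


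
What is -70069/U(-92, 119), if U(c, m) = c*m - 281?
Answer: 70069/11229 ≈ 6.2400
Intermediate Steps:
U(c, m) = -281 + c*m
-70069/U(-92, 119) = -70069/(-281 - 92*119) = -70069/(-281 - 10948) = -70069/(-11229) = -70069*(-1/11229) = 70069/11229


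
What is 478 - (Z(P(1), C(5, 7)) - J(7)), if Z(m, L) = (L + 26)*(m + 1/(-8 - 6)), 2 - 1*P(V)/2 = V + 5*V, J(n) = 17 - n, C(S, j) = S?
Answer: 10335/14 ≈ 738.21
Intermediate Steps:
P(V) = 4 - 12*V (P(V) = 4 - 2*(V + 5*V) = 4 - 12*V)
Z(m, L) = (26 + L)*(-1/14 + m) (Z(m, L) = (26 + L)*(m + 1/(-14)) = (26 + L)*(m - 1/14) = (26 + L)*(-1/14 + m))
478 - (Z(P(1), C(5, 7)) - J(7)) = 478 - ((-13/7 + 26*(4 - 12*1) - 1/14*5 + 5*(4 - 12*1)) - (17 - 1*7)) = 478 - ((-13/7 + 26*(4 - 12) - 5/14 + 5*(4 - 12)) - (17 - 7)) = 478 - ((-13/7 + 26*(-8) - 5/14 + 5*(-8)) - 1*10) = 478 - ((-13/7 - 208 - 5/14 - 40) - 10) = 478 - (-3503/14 - 10) = 478 - 1*(-3643/14) = 478 + 3643/14 = 10335/14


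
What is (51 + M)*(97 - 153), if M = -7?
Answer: -2464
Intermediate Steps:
(51 + M)*(97 - 153) = (51 - 7)*(97 - 153) = 44*(-56) = -2464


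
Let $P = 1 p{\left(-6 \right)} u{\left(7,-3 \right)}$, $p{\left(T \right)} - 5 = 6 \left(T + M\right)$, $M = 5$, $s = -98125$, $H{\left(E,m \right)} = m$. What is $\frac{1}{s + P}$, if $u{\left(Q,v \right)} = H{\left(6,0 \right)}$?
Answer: $- \frac{1}{98125} \approx -1.0191 \cdot 10^{-5}$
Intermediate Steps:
$u{\left(Q,v \right)} = 0$
$p{\left(T \right)} = 35 + 6 T$ ($p{\left(T \right)} = 5 + 6 \left(T + 5\right) = 5 + 6 \left(5 + T\right) = 5 + \left(30 + 6 T\right) = 35 + 6 T$)
$P = 0$ ($P = 1 \left(35 + 6 \left(-6\right)\right) 0 = 1 \left(35 - 36\right) 0 = 1 \left(-1\right) 0 = \left(-1\right) 0 = 0$)
$\frac{1}{s + P} = \frac{1}{-98125 + 0} = \frac{1}{-98125} = - \frac{1}{98125}$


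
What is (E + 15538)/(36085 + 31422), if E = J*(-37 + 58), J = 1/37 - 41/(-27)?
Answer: 5184962/22479831 ≈ 0.23065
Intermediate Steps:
J = 1544/999 (J = 1*(1/37) - 41*(-1/27) = 1/37 + 41/27 = 1544/999 ≈ 1.5455)
E = 10808/333 (E = 1544*(-37 + 58)/999 = (1544/999)*21 = 10808/333 ≈ 32.456)
(E + 15538)/(36085 + 31422) = (10808/333 + 15538)/(36085 + 31422) = (5184962/333)/67507 = (5184962/333)*(1/67507) = 5184962/22479831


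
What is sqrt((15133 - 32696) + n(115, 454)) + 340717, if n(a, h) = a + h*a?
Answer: 340717 + sqrt(34762) ≈ 3.4090e+5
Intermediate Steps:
n(a, h) = a + a*h
sqrt((15133 - 32696) + n(115, 454)) + 340717 = sqrt((15133 - 32696) + 115*(1 + 454)) + 340717 = sqrt(-17563 + 115*455) + 340717 = sqrt(-17563 + 52325) + 340717 = sqrt(34762) + 340717 = 340717 + sqrt(34762)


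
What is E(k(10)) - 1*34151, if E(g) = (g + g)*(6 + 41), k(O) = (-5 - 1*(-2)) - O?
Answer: -35373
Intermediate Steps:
k(O) = -3 - O (k(O) = (-5 + 2) - O = -3 - O)
E(g) = 94*g (E(g) = (2*g)*47 = 94*g)
E(k(10)) - 1*34151 = 94*(-3 - 1*10) - 1*34151 = 94*(-3 - 10) - 34151 = 94*(-13) - 34151 = -1222 - 34151 = -35373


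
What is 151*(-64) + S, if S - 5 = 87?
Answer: -9572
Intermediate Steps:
S = 92 (S = 5 + 87 = 92)
151*(-64) + S = 151*(-64) + 92 = -9664 + 92 = -9572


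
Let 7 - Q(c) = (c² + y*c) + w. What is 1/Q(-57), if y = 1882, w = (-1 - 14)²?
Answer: 1/103807 ≈ 9.6333e-6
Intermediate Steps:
w = 225 (w = (-15)² = 225)
Q(c) = -218 - c² - 1882*c (Q(c) = 7 - ((c² + 1882*c) + 225) = 7 - (225 + c² + 1882*c) = 7 + (-225 - c² - 1882*c) = -218 - c² - 1882*c)
1/Q(-57) = 1/(-218 - 1*(-57)² - 1882*(-57)) = 1/(-218 - 1*3249 + 107274) = 1/(-218 - 3249 + 107274) = 1/103807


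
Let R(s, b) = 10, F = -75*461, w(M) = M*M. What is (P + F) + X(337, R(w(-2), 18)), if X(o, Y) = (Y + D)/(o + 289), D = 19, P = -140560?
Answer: -109634481/626 ≈ -1.7514e+5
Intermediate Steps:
w(M) = M²
F = -34575
X(o, Y) = (19 + Y)/(289 + o) (X(o, Y) = (Y + 19)/(o + 289) = (19 + Y)/(289 + o))
(P + F) + X(337, R(w(-2), 18)) = (-140560 - 34575) + (19 + 10)/(289 + 337) = -175135 + 29/626 = -109634481/626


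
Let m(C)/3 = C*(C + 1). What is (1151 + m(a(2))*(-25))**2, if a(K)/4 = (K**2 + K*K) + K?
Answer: 14847178801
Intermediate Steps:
a(K) = 4*K + 8*K**2 (a(K) = 4*((K**2 + K*K) + K) = 4*((K**2 + K**2) + K) = 4*(2*K**2 + K) = 4*(K + 2*K**2) = 4*K + 8*K**2)
m(C) = 3*C*(1 + C) (m(C) = 3*(C*(C + 1)) = 3*(C*(1 + C)) = 3*C*(1 + C))
(1151 + m(a(2))*(-25))**2 = (1151 + (3*(4*2*(1 + 2*2))*(1 + 4*2*(1 + 2*2)))*(-25))**2 = (1151 + (3*(4*2*(1 + 4))*(1 + 4*2*(1 + 4)))*(-25))**2 = (1151 + (3*(4*2*5)*(1 + 4*2*5))*(-25))**2 = (1151 + (3*40*(1 + 40))*(-25))**2 = (1151 + (3*40*41)*(-25))**2 = (1151 + 4920*(-25))**2 = (1151 - 123000)**2 = (-121849)**2 = 14847178801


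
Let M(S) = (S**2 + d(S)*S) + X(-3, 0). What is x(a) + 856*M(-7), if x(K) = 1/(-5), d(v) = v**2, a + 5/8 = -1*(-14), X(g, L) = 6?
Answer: -1232641/5 ≈ -2.4653e+5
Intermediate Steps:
a = 107/8 (a = -5/8 - 1*(-14) = -5/8 + 14 = 107/8 ≈ 13.375)
x(K) = -1/5
M(S) = 6 + S**2 + S**3 (M(S) = (S**2 + S**2*S) + 6 = (S**2 + S**3) + 6 = 6 + S**2 + S**3)
x(a) + 856*M(-7) = -1/5 + 856*(6 + (-7)**2 + (-7)**3) = -1/5 + 856*(6 + 49 - 343) = -1/5 + 856*(-288) = -1/5 - 246528 = -1232641/5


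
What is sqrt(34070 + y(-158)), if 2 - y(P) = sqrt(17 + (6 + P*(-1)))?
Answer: sqrt(34072 - sqrt(181)) ≈ 184.55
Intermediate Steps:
y(P) = 2 - sqrt(23 - P) (y(P) = 2 - sqrt(17 + (6 + P*(-1))) = 2 - sqrt(17 + (6 - P)) = 2 - sqrt(23 - P))
sqrt(34070 + y(-158)) = sqrt(34070 + (2 - sqrt(23 - 1*(-158)))) = sqrt(34070 + (2 - sqrt(23 + 158))) = sqrt(34070 + (2 - sqrt(181))) = sqrt(34072 - sqrt(181))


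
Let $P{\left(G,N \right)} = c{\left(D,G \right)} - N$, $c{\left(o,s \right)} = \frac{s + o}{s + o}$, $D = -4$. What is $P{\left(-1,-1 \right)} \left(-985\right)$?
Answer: $-1970$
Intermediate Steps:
$c{\left(o,s \right)} = 1$ ($c{\left(o,s \right)} = \frac{o + s}{o + s} = 1$)
$P{\left(G,N \right)} = 1 - N$
$P{\left(-1,-1 \right)} \left(-985\right) = \left(1 - -1\right) \left(-985\right) = \left(1 + 1\right) \left(-985\right) = 2 \left(-985\right) = -1970$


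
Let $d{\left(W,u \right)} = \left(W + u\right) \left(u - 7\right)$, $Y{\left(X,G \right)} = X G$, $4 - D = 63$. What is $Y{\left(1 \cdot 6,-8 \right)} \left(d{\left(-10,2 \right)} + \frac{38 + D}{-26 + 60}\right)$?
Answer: $- \frac{32136}{17} \approx -1890.4$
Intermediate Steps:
$D = -59$ ($D = 4 - 63 = -59$)
$Y{\left(X,G \right)} = G X$
$d{\left(W,u \right)} = \left(-7 + u\right) \left(W + u\right)$ ($d{\left(W,u \right)} = \left(W + u\right) \left(-7 + u\right) = \left(-7 + u\right) \left(W + u\right)$)
$Y{\left(1 \cdot 6,-8 \right)} \left(d{\left(-10,2 \right)} + \frac{38 + D}{-26 + 60}\right) = - 8 \cdot 1 \cdot 6 \left(\left(2^{2} - -70 - 14 - 20\right) + \frac{38 - 59}{-26 + 60}\right) = \left(-8\right) 6 \left(\left(4 + 70 - 14 - 20\right) - \frac{21}{34}\right) = - 48 \left(40 - \frac{21}{34}\right) = \left(-48\right) \frac{1339}{34} = - \frac{32136}{17}$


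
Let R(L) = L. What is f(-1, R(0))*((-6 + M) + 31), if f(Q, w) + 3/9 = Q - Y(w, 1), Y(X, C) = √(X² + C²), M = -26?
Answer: 7/3 ≈ 2.3333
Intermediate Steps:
Y(X, C) = √(C² + X²)
f(Q, w) = -⅓ + Q - √(1 + w²) (f(Q, w) = -⅓ + (Q - √(1² + w²)) = -⅓ + (Q - √(1 + w²)) = -⅓ + Q - √(1 + w²))
f(-1, R(0))*((-6 + M) + 31) = (-⅓ - 1 - √(1 + 0²))*((-6 - 26) + 31) = (-⅓ - 1 - √(1 + 0))*(-32 + 31) = (-⅓ - 1 - √1)*(-1) = (-⅓ - 1 - 1*1)*(-1) = (-⅓ - 1 - 1)*(-1) = -7/3*(-1) = 7/3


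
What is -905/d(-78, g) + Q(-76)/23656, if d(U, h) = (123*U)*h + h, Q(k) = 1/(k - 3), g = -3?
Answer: -9344279/297143016 ≈ -0.031447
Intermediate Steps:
Q(k) = 1/(-3 + k)
d(U, h) = h + 123*U*h (d(U, h) = 123*U*h + h = h + 123*U*h)
-905/d(-78, g) + Q(-76)/23656 = -905*(-1/(3*(1 + 123*(-78)))) + 1/(-3 - 76*23656) = -905*(-1/(3*(1 - 9594))) + (1/23656)/(-79) = -905/((-3*(-9593))) - 1/79*1/23656 = -905/28779 - 1/1868824 = -905*1/28779 - 1/1868824 = -5/159 - 1/1868824 = -9344279/297143016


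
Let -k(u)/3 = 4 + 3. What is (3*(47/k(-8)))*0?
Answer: 0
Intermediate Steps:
k(u) = -21 (k(u) = -3*(4 + 3) = -3*7 = -21)
(3*(47/k(-8)))*0 = (3*(47/(-21)))*0 = (3*(47*(-1/21)))*0 = (3*(-47/21))*0 = -47/7*0 = 0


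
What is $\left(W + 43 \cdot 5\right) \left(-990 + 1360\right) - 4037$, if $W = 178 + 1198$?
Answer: $584633$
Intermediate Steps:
$W = 1376$
$\left(W + 43 \cdot 5\right) \left(-990 + 1360\right) - 4037 = \left(1376 + 43 \cdot 5\right) \left(-990 + 1360\right) - 4037 = \left(1376 + 215\right) 370 - 4037 = 1591 \cdot 370 - 4037 = 588670 - 4037 = 584633$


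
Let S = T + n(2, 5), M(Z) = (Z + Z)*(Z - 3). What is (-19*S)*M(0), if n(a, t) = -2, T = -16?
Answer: 0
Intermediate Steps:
M(Z) = 2*Z*(-3 + Z) (M(Z) = (2*Z)*(-3 + Z) = 2*Z*(-3 + Z))
S = -18 (S = -16 - 2 = -18)
(-19*S)*M(0) = (-19*(-18))*(2*0*(-3 + 0)) = 342*(2*0*(-3)) = 342*0 = 0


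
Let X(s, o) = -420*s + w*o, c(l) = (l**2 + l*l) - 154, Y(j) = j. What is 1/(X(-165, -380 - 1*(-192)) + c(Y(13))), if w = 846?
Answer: -1/89564 ≈ -1.1165e-5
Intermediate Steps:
c(l) = -154 + 2*l**2 (c(l) = (l**2 + l**2) - 154 = 2*l**2 - 154 = -154 + 2*l**2)
X(s, o) = -420*s + 846*o
1/(X(-165, -380 - 1*(-192)) + c(Y(13))) = 1/((-420*(-165) + 846*(-380 - 1*(-192))) + (-154 + 2*13**2)) = 1/((69300 + 846*(-380 + 192)) + (-154 + 2*169)) = 1/((69300 + 846*(-188)) + (-154 + 338)) = 1/((69300 - 159048) + 184) = 1/(-89748 + 184) = 1/(-89564) = -1/89564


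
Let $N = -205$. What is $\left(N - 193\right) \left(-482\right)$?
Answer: $191836$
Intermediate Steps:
$\left(N - 193\right) \left(-482\right) = \left(-205 - 193\right) \left(-482\right) = \left(-398\right) \left(-482\right) = 191836$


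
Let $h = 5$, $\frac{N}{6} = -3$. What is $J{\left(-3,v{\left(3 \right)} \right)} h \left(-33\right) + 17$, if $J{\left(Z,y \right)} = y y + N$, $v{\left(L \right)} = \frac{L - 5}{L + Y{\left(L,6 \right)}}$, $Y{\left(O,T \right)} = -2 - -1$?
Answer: $2822$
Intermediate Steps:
$N = -18$ ($N = 6 \left(-3\right) = -18$)
$Y{\left(O,T \right)} = -1$ ($Y{\left(O,T \right)} = -2 + 1 = -1$)
$v{\left(L \right)} = \frac{-5 + L}{-1 + L}$ ($v{\left(L \right)} = \frac{L - 5}{L - 1} = \frac{-5 + L}{-1 + L}$)
$J{\left(Z,y \right)} = -18 + y^{2}$ ($J{\left(Z,y \right)} = y y - 18 = y^{2} - 18 = -18 + y^{2}$)
$J{\left(-3,v{\left(3 \right)} \right)} h \left(-33\right) + 17 = \left(-18 + \left(\frac{-5 + 3}{-1 + 3}\right)^{2}\right) 5 \left(-33\right) + 17 = \left(-18 + \left(\frac{1}{2} \left(-2\right)\right)^{2}\right) 5 \left(-33\right) + 17 = \left(-18 + \left(-1\right)^{2}\right) 5 \left(-33\right) + 17 = \left(-18 + 1\right) 5 \left(-33\right) + 17 = \left(-17\right) 5 \left(-33\right) + 17 = \left(-85\right) \left(-33\right) + 17 = 2805 + 17 = 2822$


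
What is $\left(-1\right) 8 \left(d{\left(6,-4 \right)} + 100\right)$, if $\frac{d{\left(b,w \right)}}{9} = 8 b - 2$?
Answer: $-4112$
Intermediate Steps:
$d{\left(b,w \right)} = -18 + 72 b$ ($d{\left(b,w \right)} = 9 \left(8 b - 2\right) = 9 \left(-2 + 8 b\right) = -18 + 72 b$)
$\left(-1\right) 8 \left(d{\left(6,-4 \right)} + 100\right) = \left(-1\right) 8 \left(\left(-18 + 72 \cdot 6\right) + 100\right) = - 8 \left(\left(-18 + 432\right) + 100\right) = - 8 \left(414 + 100\right) = \left(-8\right) 514 = -4112$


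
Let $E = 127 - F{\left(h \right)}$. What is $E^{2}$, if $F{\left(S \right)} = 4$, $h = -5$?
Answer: $15129$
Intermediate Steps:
$E = 123$ ($E = 127 - 4 = 123$)
$E^{2} = 123^{2} = 15129$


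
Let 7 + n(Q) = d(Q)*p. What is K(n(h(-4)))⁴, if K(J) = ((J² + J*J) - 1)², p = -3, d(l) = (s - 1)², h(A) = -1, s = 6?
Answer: 1069062852360562123861639875015361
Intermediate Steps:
d(l) = 25 (d(l) = (6 - 1)² = 5² = 25)
n(Q) = -82 (n(Q) = -7 + 25*(-3) = -7 - 75 = -82)
K(J) = (-1 + 2*J²)² (K(J) = ((J² + J²) - 1)² = (2*J² - 1)² = (-1 + 2*J²)²)
K(n(h(-4)))⁴ = ((-1 + 2*(-82)²)²)⁴ = ((-1 + 2*6724)²)⁴ = ((-1 + 13448)²)⁴ = (13447²)⁴ = 180821809⁴ = 1069062852360562123861639875015361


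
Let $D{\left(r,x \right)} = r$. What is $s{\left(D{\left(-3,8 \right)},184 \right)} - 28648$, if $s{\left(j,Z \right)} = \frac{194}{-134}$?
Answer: $- \frac{1919513}{67} \approx -28649.0$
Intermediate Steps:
$s{\left(j,Z \right)} = - \frac{97}{67}$ ($s{\left(j,Z \right)} = 194 \left(- \frac{1}{134}\right) = - \frac{97}{67}$)
$s{\left(D{\left(-3,8 \right)},184 \right)} - 28648 = - \frac{97}{67} - 28648 = - \frac{1919513}{67}$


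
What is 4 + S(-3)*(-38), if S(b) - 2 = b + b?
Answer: 156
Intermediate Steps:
S(b) = 2 + 2*b (S(b) = 2 + (b + b) = 2 + 2*b)
4 + S(-3)*(-38) = 4 + (2 + 2*(-3))*(-38) = 4 + (2 - 6)*(-38) = 4 - 4*(-38) = 4 + 152 = 156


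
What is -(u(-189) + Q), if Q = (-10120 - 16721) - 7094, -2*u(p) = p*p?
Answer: 103591/2 ≈ 51796.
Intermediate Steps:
u(p) = -p²/2 (u(p) = -p*p/2 = -p²/2)
Q = -33935 (Q = -26841 - 7094 = -33935)
-(u(-189) + Q) = -(-½*(-189)² - 33935) = -(-½*35721 - 33935) = -(-35721/2 - 33935) = -1*(-103591/2) = 103591/2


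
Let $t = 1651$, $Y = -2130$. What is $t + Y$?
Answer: $-479$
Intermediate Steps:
$t + Y = 1651 - 2130 = -479$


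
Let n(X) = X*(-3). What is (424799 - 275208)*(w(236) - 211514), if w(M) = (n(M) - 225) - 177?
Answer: -31806636784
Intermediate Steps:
n(X) = -3*X
w(M) = -402 - 3*M (w(M) = (-3*M - 225) - 177 = (-225 - 3*M) - 177 = -402 - 3*M)
(424799 - 275208)*(w(236) - 211514) = (424799 - 275208)*((-402 - 3*236) - 211514) = 149591*((-402 - 708) - 211514) = 149591*(-1110 - 211514) = 149591*(-212624) = -31806636784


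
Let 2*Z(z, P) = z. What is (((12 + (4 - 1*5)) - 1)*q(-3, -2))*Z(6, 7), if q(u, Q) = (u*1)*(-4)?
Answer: 360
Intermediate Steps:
Z(z, P) = z/2
q(u, Q) = -4*u (q(u, Q) = u*(-4) = -4*u)
(((12 + (4 - 1*5)) - 1)*q(-3, -2))*Z(6, 7) = (((12 + (4 - 1*5)) - 1)*(-4*(-3)))*((½)*6) = (((12 + (4 - 5)) - 1)*12)*3 = (((12 - 1) - 1)*12)*3 = ((11 - 1)*12)*3 = (10*12)*3 = 120*3 = 360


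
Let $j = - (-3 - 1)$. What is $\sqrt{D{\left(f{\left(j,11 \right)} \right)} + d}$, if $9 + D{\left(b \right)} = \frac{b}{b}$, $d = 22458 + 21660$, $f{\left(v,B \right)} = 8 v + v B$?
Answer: $\sqrt{44110} \approx 210.02$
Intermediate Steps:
$j = 4$ ($j = \left(-1\right) \left(-4\right) = 4$)
$f{\left(v,B \right)} = 8 v + B v$
$d = 44118$
$D{\left(b \right)} = -8$ ($D{\left(b \right)} = -9 + \frac{b}{b} = -9 + 1 = -8$)
$\sqrt{D{\left(f{\left(j,11 \right)} \right)} + d} = \sqrt{-8 + 44118} = \sqrt{44110}$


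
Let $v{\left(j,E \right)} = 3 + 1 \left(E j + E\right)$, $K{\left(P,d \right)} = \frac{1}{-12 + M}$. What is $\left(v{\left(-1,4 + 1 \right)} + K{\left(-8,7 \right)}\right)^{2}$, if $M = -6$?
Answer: $\frac{2809}{324} \approx 8.6698$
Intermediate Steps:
$K{\left(P,d \right)} = - \frac{1}{18}$ ($K{\left(P,d \right)} = \frac{1}{-12 - 6} = \frac{1}{-18} = - \frac{1}{18}$)
$v{\left(j,E \right)} = 3 + E + E j$ ($v{\left(j,E \right)} = 3 + 1 \left(E + E j\right) = 3 + \left(E + E j\right) = 3 + E + E j$)
$\left(v{\left(-1,4 + 1 \right)} + K{\left(-8,7 \right)}\right)^{2} = \left(\left(3 + \left(4 + 1\right) + \left(4 + 1\right) \left(-1\right)\right) - \frac{1}{18}\right)^{2} = \left(\left(3 + 5 + 5 \left(-1\right)\right) - \frac{1}{18}\right)^{2} = \left(\left(3 + 5 - 5\right) - \frac{1}{18}\right)^{2} = \left(3 - \frac{1}{18}\right)^{2} = \left(\frac{53}{18}\right)^{2} = \frac{2809}{324}$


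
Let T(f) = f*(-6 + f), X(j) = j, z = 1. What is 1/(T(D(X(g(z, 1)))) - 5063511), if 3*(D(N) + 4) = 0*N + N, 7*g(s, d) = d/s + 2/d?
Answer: -49/248110176 ≈ -1.9749e-7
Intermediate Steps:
g(s, d) = 2/(7*d) + d/(7*s) (g(s, d) = (d/s + 2/d)/7 = (2/d + d/s)/7 = 2/(7*d) + d/(7*s))
D(N) = -4 + N/3 (D(N) = -4 + (0*N + N)/3 = -4 + (0 + N)/3 = -4 + N/3)
1/(T(D(X(g(z, 1)))) - 5063511) = 1/((-4 + ((2/7)/1 + (⅐)*1/1)/3)*(-6 + (-4 + ((2/7)/1 + (⅐)*1/1)/3)) - 5063511) = 1/((-4 + ((2/7)*1 + (⅐)*1*1)/3)*(-6 + (-4 + ((2/7)*1 + (⅐)*1*1)/3)) - 5063511) = 1/((-4 + (2/7 + ⅐)/3)*(-6 + (-4 + (2/7 + ⅐)/3)) - 5063511) = 1/((-4 + (⅓)*(3/7))*(-6 + (-4 + (⅓)*(3/7))) - 5063511) = 1/((-4 + ⅐)*(-6 + (-4 + ⅐)) - 5063511) = 1/(-27*(-6 - 27/7)/7 - 5063511) = 1/(-27/7*(-69/7) - 5063511) = 1/(1863/49 - 5063511) = 1/(-248110176/49) = -49/248110176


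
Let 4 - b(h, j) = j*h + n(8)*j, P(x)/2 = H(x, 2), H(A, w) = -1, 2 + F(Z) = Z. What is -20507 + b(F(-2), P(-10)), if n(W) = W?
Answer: -20495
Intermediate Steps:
F(Z) = -2 + Z
P(x) = -2 (P(x) = 2*(-1) = -2)
b(h, j) = 4 - 8*j - h*j (b(h, j) = 4 - (j*h + 8*j) = 4 - (h*j + 8*j) = 4 - (8*j + h*j) = 4 + (-8*j - h*j) = 4 - 8*j - h*j)
-20507 + b(F(-2), P(-10)) = -20507 + (4 - 8*(-2) - 1*(-2 - 2)*(-2)) = -20507 + (4 + 16 - 1*(-4)*(-2)) = -20507 + (4 + 16 - 8) = -20507 + 12 = -20495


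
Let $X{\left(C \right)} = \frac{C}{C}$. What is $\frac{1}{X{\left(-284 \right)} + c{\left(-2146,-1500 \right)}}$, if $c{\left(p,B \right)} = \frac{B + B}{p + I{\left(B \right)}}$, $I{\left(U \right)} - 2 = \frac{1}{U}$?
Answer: $\frac{3216001}{7716001} \approx 0.4168$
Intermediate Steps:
$I{\left(U \right)} = 2 + \frac{1}{U}$
$X{\left(C \right)} = 1$
$c{\left(p,B \right)} = \frac{2 B}{2 + p + \frac{1}{B}}$ ($c{\left(p,B \right)} = \frac{B + B}{p + \left(2 + \frac{1}{B}\right)} = \frac{2 B}{2 + p + \frac{1}{B}}$)
$\frac{1}{X{\left(-284 \right)} + c{\left(-2146,-1500 \right)}} = \frac{1}{1 + \frac{2 \left(-1500\right)^{2}}{1 + 2 \left(-1500\right) - -3219000}} = \frac{1}{1 + 2 \cdot 2250000 \frac{1}{1 - 3000 + 3219000}} = \frac{1}{1 + 2 \cdot 2250000 \cdot \frac{1}{3216001}} = \frac{1}{1 + \frac{4500000}{3216001}} = \frac{1}{\frac{7716001}{3216001}} = \frac{3216001}{7716001}$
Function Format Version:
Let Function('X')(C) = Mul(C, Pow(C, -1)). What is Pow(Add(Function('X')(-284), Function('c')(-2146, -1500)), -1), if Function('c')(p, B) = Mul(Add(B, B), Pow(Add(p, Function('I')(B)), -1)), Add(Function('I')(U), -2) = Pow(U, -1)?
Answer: Rational(3216001, 7716001) ≈ 0.41680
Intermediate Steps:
Function('I')(U) = Add(2, Pow(U, -1))
Function('X')(C) = 1
Function('c')(p, B) = Mul(2, B, Pow(Add(2, p, Pow(B, -1)), -1)) (Function('c')(p, B) = Mul(Add(B, B), Pow(Add(p, Add(2, Pow(B, -1))), -1)) = Mul(Mul(2, B), Pow(Add(2, p, Pow(B, -1)), -1)) = Mul(2, B, Pow(Add(2, p, Pow(B, -1)), -1)))
Pow(Add(Function('X')(-284), Function('c')(-2146, -1500)), -1) = Pow(Add(1, Mul(2, Pow(-1500, 2), Pow(Add(1, Mul(2, -1500), Mul(-1500, -2146)), -1))), -1) = Pow(Add(1, Mul(2, 2250000, Pow(Add(1, -3000, 3219000), -1))), -1) = Pow(Add(1, Mul(2, 2250000, Pow(3216001, -1))), -1) = Pow(Add(1, Mul(2, 2250000, Rational(1, 3216001))), -1) = Pow(Add(1, Rational(4500000, 3216001)), -1) = Pow(Rational(7716001, 3216001), -1) = Rational(3216001, 7716001)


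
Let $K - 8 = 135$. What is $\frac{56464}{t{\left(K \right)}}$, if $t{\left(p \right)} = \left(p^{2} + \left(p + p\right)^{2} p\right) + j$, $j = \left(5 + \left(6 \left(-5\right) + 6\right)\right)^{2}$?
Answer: $\frac{28232}{5858819} \approx 0.0048187$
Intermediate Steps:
$K = 143$ ($K = 8 + 135 = 143$)
$j = 361$ ($j = \left(5 + \left(-30 + 6\right)\right)^{2} = \left(5 - 24\right)^{2} = \left(-19\right)^{2} = 361$)
$t{\left(p \right)} = 361 + p^{2} + 4 p^{3}$ ($t{\left(p \right)} = \left(p^{2} + \left(p + p\right)^{2} p\right) + 361 = \left(p^{2} + \left(2 p\right)^{2} p\right) + 361 = \left(p^{2} + 4 p^{2} p\right) + 361 = \left(p^{2} + 4 p^{3}\right) + 361 = 361 + p^{2} + 4 p^{3}$)
$\frac{56464}{t{\left(K \right)}} = \frac{56464}{361 + 143^{2} + 4 \cdot 143^{3}} = \frac{56464}{361 + 20449 + 4 \cdot 2924207} = \frac{56464}{361 + 20449 + 11696828} = \frac{56464}{11717638} = 56464 \cdot \frac{1}{11717638} = \frac{28232}{5858819}$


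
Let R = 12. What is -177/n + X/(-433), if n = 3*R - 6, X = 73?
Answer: -26277/4330 ≈ -6.0686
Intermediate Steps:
n = 30 (n = 3*12 - 6 = 36 - 6 = 30)
-177/n + X/(-433) = -177/30 + 73/(-433) = -177*1/30 + 73*(-1/433) = -59/10 - 73/433 = -26277/4330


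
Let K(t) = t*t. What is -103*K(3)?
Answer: -927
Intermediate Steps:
K(t) = t**2
-103*K(3) = -103*3**2 = -103*9 = -927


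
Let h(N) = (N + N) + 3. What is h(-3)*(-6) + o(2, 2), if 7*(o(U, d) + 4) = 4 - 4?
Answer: 14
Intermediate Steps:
h(N) = 3 + 2*N (h(N) = 2*N + 3 = 3 + 2*N)
o(U, d) = -4 (o(U, d) = -4 + (4 - 4)/7 = -4 + (1/7)*0 = -4 + 0 = -4)
h(-3)*(-6) + o(2, 2) = (3 + 2*(-3))*(-6) - 4 = (3 - 6)*(-6) - 4 = -3*(-6) - 4 = 18 - 4 = 14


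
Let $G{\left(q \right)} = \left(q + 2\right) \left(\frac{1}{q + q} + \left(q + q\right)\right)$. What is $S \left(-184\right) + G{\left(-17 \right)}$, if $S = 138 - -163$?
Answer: $- \frac{1865701}{34} \approx -54874.0$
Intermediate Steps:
$S = 301$ ($S = 138 + 163 = 301$)
$G{\left(q \right)} = \left(2 + q\right) \left(\frac{1}{2 q} + 2 q\right)$
$S \left(-184\right) + G{\left(-17 \right)} = 301 \left(-184\right) + \left(\frac{1}{2} + \frac{1}{-17} + 2 \left(-17\right)^{2} + 4 \left(-17\right)\right) = -55384 + \left(\frac{1}{2} - \frac{1}{17} + 2 \cdot 289 - 68\right) = -55384 + \left(\frac{1}{2} - \frac{1}{17} + 578 - 68\right) = -55384 + \frac{17355}{34} = - \frac{1865701}{34}$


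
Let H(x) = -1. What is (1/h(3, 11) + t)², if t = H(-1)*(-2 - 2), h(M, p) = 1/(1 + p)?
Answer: 256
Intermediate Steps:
t = 4 (t = -(-2 - 2) = -1*(-4) = 4)
(1/h(3, 11) + t)² = (1/(1/(1 + 11)) + 4)² = (1/(1/12) + 4)² = (12 + 4)² = 16² = 256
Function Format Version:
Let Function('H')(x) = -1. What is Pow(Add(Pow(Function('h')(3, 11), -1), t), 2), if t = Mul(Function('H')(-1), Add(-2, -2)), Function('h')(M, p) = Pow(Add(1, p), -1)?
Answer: 256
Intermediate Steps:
t = 4 (t = Mul(-1, Add(-2, -2)) = Mul(-1, -4) = 4)
Pow(Add(Pow(Function('h')(3, 11), -1), t), 2) = Pow(Add(Pow(Pow(Add(1, 11), -1), -1), 4), 2) = Pow(Add(Pow(Pow(12, -1), -1), 4), 2) = Pow(Add(Pow(Rational(1, 12), -1), 4), 2) = Pow(Add(12, 4), 2) = Pow(16, 2) = 256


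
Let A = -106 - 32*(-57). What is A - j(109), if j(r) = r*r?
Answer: -10163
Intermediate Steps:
A = 1718 (A = -106 + 1824 = 1718)
j(r) = r**2
A - j(109) = 1718 - 1*109**2 = 1718 - 1*11881 = 1718 - 11881 = -10163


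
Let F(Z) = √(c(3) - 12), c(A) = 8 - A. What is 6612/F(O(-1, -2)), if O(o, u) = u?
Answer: -6612*I*√7/7 ≈ -2499.1*I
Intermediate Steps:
F(Z) = I*√7 (F(Z) = √((8 - 1*3) - 12) = √((8 - 3) - 12) = √(5 - 12) = √(-7) = I*√7)
6612/F(O(-1, -2)) = 6612/((I*√7)) = 6612*(-I*√7/7) = -6612*I*√7/7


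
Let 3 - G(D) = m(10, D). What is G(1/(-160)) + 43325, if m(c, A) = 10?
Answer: 43318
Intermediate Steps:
G(D) = -7 (G(D) = 3 - 1*10 = 3 - 10 = -7)
G(1/(-160)) + 43325 = -7 + 43325 = 43318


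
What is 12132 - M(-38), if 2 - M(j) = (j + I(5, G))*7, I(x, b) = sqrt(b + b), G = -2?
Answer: 11864 + 14*I ≈ 11864.0 + 14.0*I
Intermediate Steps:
I(x, b) = sqrt(2)*sqrt(b) (I(x, b) = sqrt(2*b) = sqrt(2)*sqrt(b))
M(j) = 2 - 14*I - 7*j (M(j) = 2 - (j + sqrt(2)*sqrt(-2))*7 = 2 - (j + sqrt(2)*(I*sqrt(2)))*7 = 2 - (j + 2*I)*7 = 2 - (7*j + 14*I) = 2 + (-14*I - 7*j) = 2 - 14*I - 7*j)
12132 - M(-38) = 12132 - (2 - 14*I - 7*(-38)) = 12132 - (2 - 14*I + 266) = 12132 - (268 - 14*I) = 12132 + (-268 + 14*I) = 11864 + 14*I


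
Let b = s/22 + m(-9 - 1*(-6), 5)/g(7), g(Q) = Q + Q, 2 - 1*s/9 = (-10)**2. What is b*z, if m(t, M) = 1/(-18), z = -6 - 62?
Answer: 1889431/693 ≈ 2726.5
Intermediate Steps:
z = -68
s = -882 (s = 18 - 9*(-10)**2 = 18 - 9*100 = 18 - 900 = -882)
g(Q) = 2*Q
m(t, M) = -1/18
b = -111143/2772 (b = -882/22 - 1/(18*(2*7)) = -882*1/22 - 1/18/14 = -441/11 - 1/18*1/14 = -441/11 - 1/252 = -111143/2772 ≈ -40.095)
b*z = -111143/2772*(-68) = 1889431/693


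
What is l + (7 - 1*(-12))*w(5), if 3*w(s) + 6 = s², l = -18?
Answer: 307/3 ≈ 102.33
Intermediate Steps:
w(s) = -2 + s²/3
l + (7 - 1*(-12))*w(5) = -18 + (7 - 1*(-12))*(-2 + (⅓)*5²) = -18 + (7 + 12)*(-2 + (⅓)*25) = -18 + 19*(-2 + 25/3) = -18 + 19*(19/3) = -18 + 361/3 = 307/3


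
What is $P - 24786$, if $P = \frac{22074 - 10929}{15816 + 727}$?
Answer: $- \frac{410023653}{16543} \approx -24785.0$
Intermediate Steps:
$P = \frac{11145}{16543} \approx 0.6737$
$P - 24786 = \frac{11145}{16543} - 24786 = - \frac{410023653}{16543}$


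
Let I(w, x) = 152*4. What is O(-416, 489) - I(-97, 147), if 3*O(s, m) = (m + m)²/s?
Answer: -142939/104 ≈ -1374.4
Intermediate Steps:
I(w, x) = 608
O(s, m) = 4*m²/(3*s) (O(s, m) = ((m + m)²/s)/3 = ((2*m)²/s)/3 = ((4*m²)/s)/3 = (4*m²/s)/3 = 4*m²/(3*s))
O(-416, 489) - I(-97, 147) = (4/3)*489²/(-416) - 1*608 = (4/3)*239121*(-1/416) - 608 = -79707/104 - 608 = -142939/104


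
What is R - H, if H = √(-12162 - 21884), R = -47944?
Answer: -47944 - I*√34046 ≈ -47944.0 - 184.52*I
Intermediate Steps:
H = I*√34046 (H = √(-34046) = I*√34046 ≈ 184.52*I)
R - H = -47944 - I*√34046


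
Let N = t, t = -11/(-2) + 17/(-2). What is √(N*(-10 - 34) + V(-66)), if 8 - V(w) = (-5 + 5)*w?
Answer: 2*√35 ≈ 11.832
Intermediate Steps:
V(w) = 8 (V(w) = 8 - (-5 + 5)*w = 8 - 0*w = 8 - 1*0 = 8 + 0 = 8)
t = -3 (t = -11*(-½) + 17*(-½) = 11/2 - 17/2 = -3)
N = -3
√(N*(-10 - 34) + V(-66)) = √(-3*(-10 - 34) + 8) = √(-3*(-44) + 8) = √(132 + 8) = √140 = 2*√35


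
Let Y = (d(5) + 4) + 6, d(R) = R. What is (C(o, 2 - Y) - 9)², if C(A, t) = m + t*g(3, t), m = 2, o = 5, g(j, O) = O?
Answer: 26244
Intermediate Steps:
Y = 15 (Y = (5 + 4) + 6 = 9 + 6 = 15)
C(A, t) = 2 + t² (C(A, t) = 2 + t*t = 2 + t²)
(C(o, 2 - Y) - 9)² = ((2 + (2 - 1*15)²) - 9)² = ((2 + (2 - 15)²) - 9)² = ((2 + (-13)²) - 9)² = ((2 + 169) - 9)² = (171 - 9)² = 162² = 26244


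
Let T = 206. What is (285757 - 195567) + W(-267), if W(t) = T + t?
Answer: 90129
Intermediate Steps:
W(t) = 206 + t
(285757 - 195567) + W(-267) = (285757 - 195567) + (206 - 267) = 90190 - 61 = 90129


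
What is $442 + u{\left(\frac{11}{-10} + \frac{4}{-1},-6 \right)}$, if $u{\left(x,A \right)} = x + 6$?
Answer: $\frac{4429}{10} \approx 442.9$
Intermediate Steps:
$u{\left(x,A \right)} = 6 + x$
$442 + u{\left(\frac{11}{-10} + \frac{4}{-1},-6 \right)} = 442 + \left(6 + \left(\frac{11}{-10} + \frac{4}{-1}\right)\right) = 442 + \left(6 + \left(11 \left(- \frac{1}{10}\right) + 4 \left(-1\right)\right)\right) = 442 + \left(6 - \frac{51}{10}\right) = 442 + \frac{9}{10} = \frac{4429}{10}$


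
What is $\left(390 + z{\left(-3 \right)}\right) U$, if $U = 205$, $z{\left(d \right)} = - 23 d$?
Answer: $94095$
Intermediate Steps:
$\left(390 + z{\left(-3 \right)}\right) U = \left(390 - -69\right) 205 = \left(390 + 69\right) 205 = 459 \cdot 205 = 94095$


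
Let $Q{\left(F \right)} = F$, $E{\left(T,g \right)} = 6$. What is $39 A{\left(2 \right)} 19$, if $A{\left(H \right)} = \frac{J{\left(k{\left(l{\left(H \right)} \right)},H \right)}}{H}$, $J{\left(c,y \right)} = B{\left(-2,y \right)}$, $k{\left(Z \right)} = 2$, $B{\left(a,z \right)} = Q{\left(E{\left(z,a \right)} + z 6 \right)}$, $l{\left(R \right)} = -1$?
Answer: $6669$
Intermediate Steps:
$B{\left(a,z \right)} = 6 + 6 z$ ($B{\left(a,z \right)} = 6 + z 6 = 6 + 6 z$)
$J{\left(c,y \right)} = 6 + 6 y$
$A{\left(H \right)} = \frac{6 + 6 H}{H}$
$39 A{\left(2 \right)} 19 = 39 \left(6 + \frac{6}{2}\right) 19 = 39 \left(6 + 6 \cdot \frac{1}{2}\right) 19 = 39 \left(6 + 3\right) 19 = 39 \cdot 9 \cdot 19 = 351 \cdot 19 = 6669$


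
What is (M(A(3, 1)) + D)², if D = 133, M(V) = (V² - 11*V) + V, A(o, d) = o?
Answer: 12544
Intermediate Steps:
M(V) = V² - 10*V
(M(A(3, 1)) + D)² = (3*(-10 + 3) + 133)² = (3*(-7) + 133)² = (-21 + 133)² = 112² = 12544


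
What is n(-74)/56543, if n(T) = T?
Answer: -74/56543 ≈ -0.0013087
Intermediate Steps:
n(-74)/56543 = -74/56543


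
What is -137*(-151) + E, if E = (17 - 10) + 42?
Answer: 20736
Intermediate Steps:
E = 49 (E = 7 + 42 = 49)
-137*(-151) + E = -137*(-151) + 49 = 20687 + 49 = 20736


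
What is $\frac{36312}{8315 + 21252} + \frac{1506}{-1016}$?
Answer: $- \frac{3817455}{15020036} \approx -0.25416$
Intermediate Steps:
$\frac{36312}{8315 + 21252} + \frac{1506}{-1016} = \frac{36312}{29567} + 1506 \left(- \frac{1}{1016}\right) = 36312 \cdot \frac{1}{29567} - \frac{753}{508} = \frac{36312}{29567} - \frac{753}{508} = - \frac{3817455}{15020036}$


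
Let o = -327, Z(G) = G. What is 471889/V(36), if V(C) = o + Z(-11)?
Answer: -471889/338 ≈ -1396.1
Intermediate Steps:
V(C) = -338 (V(C) = -327 - 11 = -338)
471889/V(36) = 471889/(-338) = 471889*(-1/338) = -471889/338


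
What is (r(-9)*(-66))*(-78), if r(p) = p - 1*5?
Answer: -72072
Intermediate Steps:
r(p) = -5 + p (r(p) = p - 5 = -5 + p)
(r(-9)*(-66))*(-78) = ((-5 - 9)*(-66))*(-78) = -14*(-66)*(-78) = 924*(-78) = -72072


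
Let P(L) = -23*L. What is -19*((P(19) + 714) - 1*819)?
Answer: 10298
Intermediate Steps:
-19*((P(19) + 714) - 1*819) = -19*((-23*19 + 714) - 1*819) = -19*((-437 + 714) - 819) = -19*(277 - 819) = -19*(-542) = 10298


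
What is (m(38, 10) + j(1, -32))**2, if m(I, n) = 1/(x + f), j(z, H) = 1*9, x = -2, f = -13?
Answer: 17956/225 ≈ 79.804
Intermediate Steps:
j(z, H) = 9
m(I, n) = -1/15 (m(I, n) = 1/(-2 - 13) = 1/(-15) = -1/15)
(m(38, 10) + j(1, -32))**2 = (-1/15 + 9)**2 = (134/15)**2 = 17956/225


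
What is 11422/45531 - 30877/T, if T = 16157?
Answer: -1221315433/735644367 ≈ -1.6602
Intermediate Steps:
11422/45531 - 30877/T = 11422/45531 - 30877/16157 = -1221315433/735644367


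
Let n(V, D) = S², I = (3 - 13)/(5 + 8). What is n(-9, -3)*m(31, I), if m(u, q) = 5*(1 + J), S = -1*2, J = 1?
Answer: 40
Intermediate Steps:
I = -10/13 ≈ -0.76923
S = -2
m(u, q) = 10 (m(u, q) = 5*(1 + 1) = 5*2 = 10)
n(V, D) = 4 (n(V, D) = (-2)² = 4)
n(-9, -3)*m(31, I) = 4*10 = 40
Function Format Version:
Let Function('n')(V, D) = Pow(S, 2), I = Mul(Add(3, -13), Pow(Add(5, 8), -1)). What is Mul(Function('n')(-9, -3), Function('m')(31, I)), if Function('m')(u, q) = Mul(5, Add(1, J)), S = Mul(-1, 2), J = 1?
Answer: 40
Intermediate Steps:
I = Rational(-10, 13) (I = Mul(-10, Pow(13, -1)) = Mul(-10, Rational(1, 13)) = Rational(-10, 13) ≈ -0.76923)
S = -2
Function('m')(u, q) = 10 (Function('m')(u, q) = Mul(5, Add(1, 1)) = Mul(5, 2) = 10)
Function('n')(V, D) = 4 (Function('n')(V, D) = Pow(-2, 2) = 4)
Mul(Function('n')(-9, -3), Function('m')(31, I)) = Mul(4, 10) = 40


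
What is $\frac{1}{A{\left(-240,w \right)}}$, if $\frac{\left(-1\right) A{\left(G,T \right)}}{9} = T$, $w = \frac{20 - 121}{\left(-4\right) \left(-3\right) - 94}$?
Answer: $- \frac{82}{909} \approx -0.090209$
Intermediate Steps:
$w = \frac{101}{82}$ ($w = - \frac{101}{12 - 94} = - \frac{101}{-82} = \left(-101\right) \left(- \frac{1}{82}\right) = \frac{101}{82} \approx 1.2317$)
$A{\left(G,T \right)} = - 9 T$
$\frac{1}{A{\left(-240,w \right)}} = \frac{1}{\left(-9\right) \frac{101}{82}} = \frac{1}{- \frac{909}{82}} = - \frac{82}{909}$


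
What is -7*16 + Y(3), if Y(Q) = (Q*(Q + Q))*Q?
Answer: -58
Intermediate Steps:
Y(Q) = 2*Q³ (Y(Q) = (Q*(2*Q))*Q = (2*Q²)*Q = 2*Q³)
-7*16 + Y(3) = -7*16 + 2*3³ = -112 + 2*27 = -112 + 54 = -58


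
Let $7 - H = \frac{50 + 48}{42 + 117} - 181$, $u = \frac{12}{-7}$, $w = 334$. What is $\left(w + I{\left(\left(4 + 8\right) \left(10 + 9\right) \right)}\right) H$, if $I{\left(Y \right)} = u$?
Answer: $\frac{69300844}{1113} \approx 62265.0$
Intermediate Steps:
$u = - \frac{12}{7}$ ($u = 12 \left(- \frac{1}{7}\right) = - \frac{12}{7} \approx -1.7143$)
$I{\left(Y \right)} = - \frac{12}{7}$
$H = \frac{29794}{159}$ ($H = 7 - \left(\frac{50 + 48}{42 + 117} - 181\right) = 7 - \left(\frac{98}{159} - 181\right) = 7 - - \frac{28681}{159} = 7 + \frac{28681}{159} = \frac{29794}{159} \approx 187.38$)
$\left(w + I{\left(\left(4 + 8\right) \left(10 + 9\right) \right)}\right) H = \left(334 - \frac{12}{7}\right) \frac{29794}{159} = \frac{2326}{7} \cdot \frac{29794}{159} = \frac{69300844}{1113}$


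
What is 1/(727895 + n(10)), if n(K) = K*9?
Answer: 1/727985 ≈ 1.3737e-6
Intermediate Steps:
n(K) = 9*K
1/(727895 + n(10)) = 1/(727895 + 9*10) = 1/(727895 + 90) = 1/727985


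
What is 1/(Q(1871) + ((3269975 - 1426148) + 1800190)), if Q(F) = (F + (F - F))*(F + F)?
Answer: 1/10645299 ≈ 9.3938e-8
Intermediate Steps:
Q(F) = 2*F**2 (Q(F) = (F + 0)*(2*F) = F*(2*F) = 2*F**2)
1/(Q(1871) + ((3269975 - 1426148) + 1800190)) = 1/(2*1871**2 + ((3269975 - 1426148) + 1800190)) = 1/(2*3500641 + (1843827 + 1800190)) = 1/(7001282 + 3644017) = 1/10645299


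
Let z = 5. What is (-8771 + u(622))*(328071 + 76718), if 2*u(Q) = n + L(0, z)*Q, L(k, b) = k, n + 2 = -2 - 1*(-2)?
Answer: -3550809108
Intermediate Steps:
n = -2 (n = -2 + (-2 - 1*(-2)) = -2 + (-2 + 2) = -2 + 0 = -2)
u(Q) = -1 (u(Q) = (-2 + 0*Q)/2 = (-2 + 0)/2 = (½)*(-2) = -1)
(-8771 + u(622))*(328071 + 76718) = (-8771 - 1)*(328071 + 76718) = -8772*404789 = -3550809108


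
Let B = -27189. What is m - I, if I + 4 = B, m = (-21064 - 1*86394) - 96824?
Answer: -177089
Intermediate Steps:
m = -204282 (m = (-21064 - 86394) - 96824 = -107458 - 96824 = -204282)
I = -27193 (I = -4 - 27189 = -27193)
m - I = -204282 - 1*(-27193) = -204282 + 27193 = -177089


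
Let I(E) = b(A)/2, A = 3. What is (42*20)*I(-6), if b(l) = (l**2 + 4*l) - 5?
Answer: 6720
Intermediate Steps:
b(l) = -5 + l**2 + 4*l
I(E) = 8 (I(E) = (-5 + 3**2 + 4*3)/2 = (-5 + 9 + 12)*(1/2) = 16*(1/2) = 8)
(42*20)*I(-6) = (42*20)*8 = 840*8 = 6720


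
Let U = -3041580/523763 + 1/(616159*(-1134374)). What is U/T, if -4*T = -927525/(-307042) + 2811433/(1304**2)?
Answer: 1109944524751943264228525607296/223350039117731694637355481247 ≈ 4.9695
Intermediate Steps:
U = -2125926786881320043/366086636444560558 (U = -3041580*1/523763 + (1/616159)*(-1/1134374) = -3041580/523763 - 1/698954749466 = -2125926786881320043/366086636444560558 ≈ -5.8072)
T = -1220203180793/1044198258944 (T = -(-927525/(-307042) + 2811433/(1304**2))/4 = -(-927525*(-1/307042) + 2811433/1700416)/4 = -(927525/307042 + 2811433*(1/1700416))/4 = -(927525/307042 + 2811433/1700416)/4 = -1/4*1220203180793/261049564736 = -1220203180793/1044198258944 ≈ -1.1686)
U/T = -2125926786881320043/(366086636444560558*(-1220203180793/1044198258944)) = -2125926786881320043/366086636444560558*(-1044198258944/1220203180793) = 1109944524751943264228525607296/223350039117731694637355481247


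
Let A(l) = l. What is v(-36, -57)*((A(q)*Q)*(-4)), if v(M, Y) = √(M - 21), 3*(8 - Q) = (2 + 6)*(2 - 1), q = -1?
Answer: 64*I*√57/3 ≈ 161.06*I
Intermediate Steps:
Q = 16/3 (Q = 8 - (2 + 6)*(2 - 1)/3 = 8 - 8/3 = 16/3 ≈ 5.3333)
v(M, Y) = √(-21 + M)
v(-36, -57)*((A(q)*Q)*(-4)) = √(-21 - 36)*(-1*16/3*(-4)) = √(-57)*(-16/3*(-4)) = (I*√57)*(64/3) = 64*I*√57/3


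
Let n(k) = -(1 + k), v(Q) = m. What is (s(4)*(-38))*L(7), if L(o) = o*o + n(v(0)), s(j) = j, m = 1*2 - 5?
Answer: -7752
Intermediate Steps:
m = -3 (m = 2 - 5 = -3)
v(Q) = -3
n(k) = -1 - k
L(o) = 2 + o² (L(o) = o*o + (-1 - 1*(-3)) = o² + (-1 + 3) = o² + 2 = 2 + o²)
(s(4)*(-38))*L(7) = (4*(-38))*(2 + 7²) = -152*(2 + 49) = -152*51 = -7752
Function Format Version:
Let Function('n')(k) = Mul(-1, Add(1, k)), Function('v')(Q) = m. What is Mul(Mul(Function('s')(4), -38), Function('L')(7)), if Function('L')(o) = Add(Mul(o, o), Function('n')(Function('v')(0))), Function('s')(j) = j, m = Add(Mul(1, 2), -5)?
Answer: -7752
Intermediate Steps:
m = -3 (m = Add(2, -5) = -3)
Function('v')(Q) = -3
Function('n')(k) = Add(-1, Mul(-1, k))
Function('L')(o) = Add(2, Pow(o, 2)) (Function('L')(o) = Add(Mul(o, o), Add(-1, Mul(-1, -3))) = Add(Pow(o, 2), Add(-1, 3)) = Add(Pow(o, 2), 2) = Add(2, Pow(o, 2)))
Mul(Mul(Function('s')(4), -38), Function('L')(7)) = Mul(Mul(4, -38), Add(2, Pow(7, 2))) = Mul(-152, Add(2, 49)) = Mul(-152, 51) = -7752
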